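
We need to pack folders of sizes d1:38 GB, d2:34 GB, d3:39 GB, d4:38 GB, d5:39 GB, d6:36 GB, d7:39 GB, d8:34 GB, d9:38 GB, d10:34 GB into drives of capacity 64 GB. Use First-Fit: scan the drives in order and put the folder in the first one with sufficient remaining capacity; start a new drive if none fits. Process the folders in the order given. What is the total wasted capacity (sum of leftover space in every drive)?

271

Put d1 (38 GB) in drive 1; 26 GB remain.
Put d2 (34 GB) in drive 2; 30 GB remain.
Put d3 (39 GB) in drive 3; 25 GB remain.
Put d4 (38 GB) in drive 4; 26 GB remain.
Put d5 (39 GB) in drive 5; 25 GB remain.
Put d6 (36 GB) in drive 6; 28 GB remain.
Put d7 (39 GB) in drive 7; 25 GB remain.
Put d8 (34 GB) in drive 8; 30 GB remain.
Put d9 (38 GB) in drive 9; 26 GB remain.
Put d10 (34 GB) in drive 10; 30 GB remain.
10 drives × 64 GB = 640 GB; used 369 GB; unused 271 GB.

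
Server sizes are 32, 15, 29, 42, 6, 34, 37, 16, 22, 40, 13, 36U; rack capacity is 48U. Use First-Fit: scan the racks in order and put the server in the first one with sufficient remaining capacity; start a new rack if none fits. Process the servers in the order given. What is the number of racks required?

Put 32U in rack 1; 16U remain.
Put 15U in rack 1; 1U remain.
Put 29U in rack 2; 19U remain.
Put 42U in rack 3; 6U remain.
Put 6U in rack 2; 13U remain.
Put 34U in rack 4; 14U remain.
Put 37U in rack 5; 11U remain.
Put 16U in rack 6; 32U remain.
Put 22U in rack 6; 10U remain.
Put 40U in rack 7; 8U remain.
Put 13U in rack 2; 0U remain.
Put 36U in rack 8; 12U remain.

8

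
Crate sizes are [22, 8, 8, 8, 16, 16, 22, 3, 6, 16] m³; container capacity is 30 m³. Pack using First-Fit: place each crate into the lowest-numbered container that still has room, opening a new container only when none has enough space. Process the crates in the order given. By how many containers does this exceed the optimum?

First-Fit: [22,8] [8,8,3,6] [16] [16] [22] [16] → 6 containers.
Total size 125 m³; any packing needs at least ⌈125/30⌉ = 5 containers.
An optimal packing achieves that bound: [22,8] [22,8] [16,8,6] [16,3] [16] → 5 containers.
Excess: 6 − 5 = 1.

1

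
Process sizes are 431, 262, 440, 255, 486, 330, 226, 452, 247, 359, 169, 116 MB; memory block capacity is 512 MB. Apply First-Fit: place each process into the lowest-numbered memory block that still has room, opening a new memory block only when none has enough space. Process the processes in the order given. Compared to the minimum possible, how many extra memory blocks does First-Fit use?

First-Fit: [431] [262,226] [440] [255,247] [486] [330,169] [452] [359,116] → 8 memory blocks.
Total size 3773 MB; any packing needs at least ⌈3773/512⌉ = 8 memory blocks.
So 8 is already optimal.

0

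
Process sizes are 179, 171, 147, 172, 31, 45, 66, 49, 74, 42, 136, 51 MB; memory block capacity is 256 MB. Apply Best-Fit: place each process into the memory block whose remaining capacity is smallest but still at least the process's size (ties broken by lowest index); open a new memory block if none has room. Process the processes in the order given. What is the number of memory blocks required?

5

memory block 1: place 179 MB, 77 MB left
memory block 2: place 171 MB, 85 MB left
memory block 3: place 147 MB, 109 MB left
memory block 4: place 172 MB, 84 MB left
memory block 1: place 31 MB, 46 MB left
memory block 1: place 45 MB, 1 MB left
memory block 4: place 66 MB, 18 MB left
memory block 2: place 49 MB, 36 MB left
memory block 3: place 74 MB, 35 MB left
memory block 5: place 42 MB, 214 MB left
memory block 5: place 136 MB, 78 MB left
memory block 5: place 51 MB, 27 MB left
Final memory blocks: [179,31,45] [171,49] [147,74] [172,66] [42,136,51].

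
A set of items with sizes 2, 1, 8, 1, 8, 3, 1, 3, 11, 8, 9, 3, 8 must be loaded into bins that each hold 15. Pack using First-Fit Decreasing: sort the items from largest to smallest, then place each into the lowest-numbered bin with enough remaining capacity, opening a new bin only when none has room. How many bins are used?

Sorted descending: 11, 9, 8, 8, 8, 8, 3, 3, 3, 2, 1, 1, 1.
bin 1: place 11, 4 left
bin 2: place 9, 6 left
bin 3: place 8, 7 left
bin 4: place 8, 7 left
bin 5: place 8, 7 left
bin 6: place 8, 7 left
bin 1: place 3, 1 left
bin 2: place 3, 3 left
bin 2: place 3, 0 left
bin 3: place 2, 5 left
bin 1: place 1, 0 left
bin 3: place 1, 4 left
bin 3: place 1, 3 left

6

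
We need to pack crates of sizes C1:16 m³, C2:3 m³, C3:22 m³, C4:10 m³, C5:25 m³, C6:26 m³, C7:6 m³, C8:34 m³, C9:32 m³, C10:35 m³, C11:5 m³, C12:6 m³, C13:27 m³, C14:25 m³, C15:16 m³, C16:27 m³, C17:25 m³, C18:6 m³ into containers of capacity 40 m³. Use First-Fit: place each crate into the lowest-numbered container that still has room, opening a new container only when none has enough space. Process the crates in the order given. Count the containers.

12

C1 (16 m³) → container 1 (remaining 24 m³)
C2 (3 m³) → container 1 (remaining 21 m³)
C3 (22 m³) → container 2 (remaining 18 m³)
C4 (10 m³) → container 1 (remaining 11 m³)
C5 (25 m³) → container 3 (remaining 15 m³)
C6 (26 m³) → container 4 (remaining 14 m³)
C7 (6 m³) → container 1 (remaining 5 m³)
C8 (34 m³) → container 5 (remaining 6 m³)
C9 (32 m³) → container 6 (remaining 8 m³)
C10 (35 m³) → container 7 (remaining 5 m³)
C11 (5 m³) → container 1 (remaining 0 m³)
C12 (6 m³) → container 2 (remaining 12 m³)
C13 (27 m³) → container 8 (remaining 13 m³)
C14 (25 m³) → container 9 (remaining 15 m³)
C15 (16 m³) → container 10 (remaining 24 m³)
C16 (27 m³) → container 11 (remaining 13 m³)
C17 (25 m³) → container 12 (remaining 15 m³)
C18 (6 m³) → container 2 (remaining 6 m³)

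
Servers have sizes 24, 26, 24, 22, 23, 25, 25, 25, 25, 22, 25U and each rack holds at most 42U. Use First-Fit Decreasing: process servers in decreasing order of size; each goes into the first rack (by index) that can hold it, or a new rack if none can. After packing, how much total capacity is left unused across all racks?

196

Sorted descending: 26, 25, 25, 25, 25, 25, 24, 24, 23, 22, 22.
Put 26U in rack 1; 16U remain.
Put 25U in rack 2; 17U remain.
Put 25U in rack 3; 17U remain.
Put 25U in rack 4; 17U remain.
Put 25U in rack 5; 17U remain.
Put 25U in rack 6; 17U remain.
Put 24U in rack 7; 18U remain.
Put 24U in rack 8; 18U remain.
Put 23U in rack 9; 19U remain.
Put 22U in rack 10; 20U remain.
Put 22U in rack 11; 20U remain.
11 racks × 42U = 462U; used 266U; unused 196U.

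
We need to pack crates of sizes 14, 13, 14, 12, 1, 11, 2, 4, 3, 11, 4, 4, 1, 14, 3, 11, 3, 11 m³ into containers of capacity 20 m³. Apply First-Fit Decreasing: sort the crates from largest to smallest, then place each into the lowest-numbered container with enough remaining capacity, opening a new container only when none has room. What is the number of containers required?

9

Sorted descending: 14, 14, 14, 13, 12, 11, 11, 11, 11, 4, 4, 4, 3, 3, 3, 2, 1, 1.
14 m³ → container 1 (remaining 6 m³)
14 m³ → container 2 (remaining 6 m³)
14 m³ → container 3 (remaining 6 m³)
13 m³ → container 4 (remaining 7 m³)
12 m³ → container 5 (remaining 8 m³)
11 m³ → container 6 (remaining 9 m³)
11 m³ → container 7 (remaining 9 m³)
11 m³ → container 8 (remaining 9 m³)
11 m³ → container 9 (remaining 9 m³)
4 m³ → container 1 (remaining 2 m³)
4 m³ → container 2 (remaining 2 m³)
4 m³ → container 3 (remaining 2 m³)
3 m³ → container 4 (remaining 4 m³)
3 m³ → container 4 (remaining 1 m³)
3 m³ → container 5 (remaining 5 m³)
2 m³ → container 1 (remaining 0 m³)
1 m³ → container 2 (remaining 1 m³)
1 m³ → container 2 (remaining 0 m³)
Final containers: [14,4,2] [14,4,1,1] [14,4] [13,3,3] [12,3] [11] [11] [11] [11].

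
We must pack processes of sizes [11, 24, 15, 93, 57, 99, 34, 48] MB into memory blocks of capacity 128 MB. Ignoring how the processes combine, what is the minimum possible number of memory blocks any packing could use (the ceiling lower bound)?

Total size = 11 + 24 + 15 + 93 + 57 + 99 + 34 + 48 = 381 MB.
⌈381 / 128⌉ = 3.

3 memory blocks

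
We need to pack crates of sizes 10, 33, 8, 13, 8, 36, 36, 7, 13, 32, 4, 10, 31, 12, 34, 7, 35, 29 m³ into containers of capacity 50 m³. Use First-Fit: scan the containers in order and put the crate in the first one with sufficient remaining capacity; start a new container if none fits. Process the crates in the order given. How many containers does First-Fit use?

10 m³ → container 1 (remaining 40 m³)
33 m³ → container 1 (remaining 7 m³)
8 m³ → container 2 (remaining 42 m³)
13 m³ → container 2 (remaining 29 m³)
8 m³ → container 2 (remaining 21 m³)
36 m³ → container 3 (remaining 14 m³)
36 m³ → container 4 (remaining 14 m³)
7 m³ → container 1 (remaining 0 m³)
13 m³ → container 2 (remaining 8 m³)
32 m³ → container 5 (remaining 18 m³)
4 m³ → container 2 (remaining 4 m³)
10 m³ → container 3 (remaining 4 m³)
31 m³ → container 6 (remaining 19 m³)
12 m³ → container 4 (remaining 2 m³)
34 m³ → container 7 (remaining 16 m³)
7 m³ → container 5 (remaining 11 m³)
35 m³ → container 8 (remaining 15 m³)
29 m³ → container 9 (remaining 21 m³)

9 containers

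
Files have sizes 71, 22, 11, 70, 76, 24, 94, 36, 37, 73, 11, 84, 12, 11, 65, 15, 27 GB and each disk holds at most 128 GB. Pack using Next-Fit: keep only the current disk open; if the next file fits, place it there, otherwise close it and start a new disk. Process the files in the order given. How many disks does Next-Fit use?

8

disk 1: place 71 GB, 57 GB left
disk 1: place 22 GB, 35 GB left
disk 1: place 11 GB, 24 GB left
disk 2: place 70 GB, 58 GB left
disk 3: place 76 GB, 52 GB left
disk 3: place 24 GB, 28 GB left
disk 4: place 94 GB, 34 GB left
disk 5: place 36 GB, 92 GB left
disk 5: place 37 GB, 55 GB left
disk 6: place 73 GB, 55 GB left
disk 6: place 11 GB, 44 GB left
disk 7: place 84 GB, 44 GB left
disk 7: place 12 GB, 32 GB left
disk 7: place 11 GB, 21 GB left
disk 8: place 65 GB, 63 GB left
disk 8: place 15 GB, 48 GB left
disk 8: place 27 GB, 21 GB left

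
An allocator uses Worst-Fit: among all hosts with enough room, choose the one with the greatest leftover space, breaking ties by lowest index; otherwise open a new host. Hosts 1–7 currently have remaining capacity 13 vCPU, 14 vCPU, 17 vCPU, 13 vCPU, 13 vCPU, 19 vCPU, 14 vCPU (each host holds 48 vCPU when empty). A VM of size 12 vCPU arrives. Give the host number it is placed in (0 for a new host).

6

Hosts with room: host 1 (13 vCPU), host 2 (14 vCPU), host 3 (17 vCPU), host 4 (13 vCPU), host 5 (13 vCPU), host 6 (19 vCPU), host 7 (14 vCPU).
Most room is host 6 with 19 vCPU free.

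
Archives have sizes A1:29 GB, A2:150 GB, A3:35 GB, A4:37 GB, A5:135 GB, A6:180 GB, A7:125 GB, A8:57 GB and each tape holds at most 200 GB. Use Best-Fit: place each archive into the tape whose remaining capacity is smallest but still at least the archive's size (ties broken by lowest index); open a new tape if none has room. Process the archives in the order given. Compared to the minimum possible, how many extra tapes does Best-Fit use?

0

Best-Fit: [29,150] [35,37,125] [135,57] [180] → 4 tapes.
Total size 748 GB; any packing needs at least ⌈748/200⌉ = 4 tapes.
So 4 is already optimal.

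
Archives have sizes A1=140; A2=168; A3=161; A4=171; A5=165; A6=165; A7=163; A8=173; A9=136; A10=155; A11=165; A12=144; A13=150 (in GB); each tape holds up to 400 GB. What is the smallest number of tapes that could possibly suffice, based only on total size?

Total size = 140 + 168 + 161 + 171 + 165 + 165 + 163 + 173 + 136 + 155 + 165 + 144 + 150 = 2056 GB.
⌈2056 / 400⌉ = 6.

6 tapes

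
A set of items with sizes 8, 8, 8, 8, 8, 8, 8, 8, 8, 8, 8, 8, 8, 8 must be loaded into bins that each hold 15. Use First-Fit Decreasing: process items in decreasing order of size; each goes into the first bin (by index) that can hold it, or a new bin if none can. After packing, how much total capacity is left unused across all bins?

Sorted descending: 8, 8, 8, 8, 8, 8, 8, 8, 8, 8, 8, 8, 8, 8.
bin 1: place 8, 7 left
bin 2: place 8, 7 left
bin 3: place 8, 7 left
bin 4: place 8, 7 left
bin 5: place 8, 7 left
bin 6: place 8, 7 left
bin 7: place 8, 7 left
bin 8: place 8, 7 left
bin 9: place 8, 7 left
bin 10: place 8, 7 left
bin 11: place 8, 7 left
bin 12: place 8, 7 left
bin 13: place 8, 7 left
bin 14: place 8, 7 left
14 bins × 15 = 210; used 112; unused 98.

98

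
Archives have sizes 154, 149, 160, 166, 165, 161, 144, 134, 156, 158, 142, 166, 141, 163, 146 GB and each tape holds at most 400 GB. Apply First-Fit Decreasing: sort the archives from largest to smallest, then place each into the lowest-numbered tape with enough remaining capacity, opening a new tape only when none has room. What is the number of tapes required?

Sorted descending: 166, 166, 165, 163, 161, 160, 158, 156, 154, 149, 146, 144, 142, 141, 134.
tape 1: place 166 GB, 234 GB left
tape 1: place 166 GB, 68 GB left
tape 2: place 165 GB, 235 GB left
tape 2: place 163 GB, 72 GB left
tape 3: place 161 GB, 239 GB left
tape 3: place 160 GB, 79 GB left
tape 4: place 158 GB, 242 GB left
tape 4: place 156 GB, 86 GB left
tape 5: place 154 GB, 246 GB left
tape 5: place 149 GB, 97 GB left
tape 6: place 146 GB, 254 GB left
tape 6: place 144 GB, 110 GB left
tape 7: place 142 GB, 258 GB left
tape 7: place 141 GB, 117 GB left
tape 8: place 134 GB, 266 GB left

8 tapes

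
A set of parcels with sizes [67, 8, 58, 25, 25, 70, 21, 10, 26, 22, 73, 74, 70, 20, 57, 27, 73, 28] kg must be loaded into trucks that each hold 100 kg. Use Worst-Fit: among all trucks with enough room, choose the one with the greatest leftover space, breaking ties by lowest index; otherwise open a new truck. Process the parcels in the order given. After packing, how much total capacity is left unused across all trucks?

67 kg → truck 1 (remaining 33 kg)
8 kg → truck 1 (remaining 25 kg)
58 kg → truck 2 (remaining 42 kg)
25 kg → truck 2 (remaining 17 kg)
25 kg → truck 1 (remaining 0 kg)
70 kg → truck 3 (remaining 30 kg)
21 kg → truck 3 (remaining 9 kg)
10 kg → truck 2 (remaining 7 kg)
26 kg → truck 4 (remaining 74 kg)
22 kg → truck 4 (remaining 52 kg)
73 kg → truck 5 (remaining 27 kg)
74 kg → truck 6 (remaining 26 kg)
70 kg → truck 7 (remaining 30 kg)
20 kg → truck 4 (remaining 32 kg)
57 kg → truck 8 (remaining 43 kg)
27 kg → truck 8 (remaining 16 kg)
73 kg → truck 9 (remaining 27 kg)
28 kg → truck 4 (remaining 4 kg)
9 trucks × 100 kg = 900 kg; used 754 kg; unused 146 kg.

146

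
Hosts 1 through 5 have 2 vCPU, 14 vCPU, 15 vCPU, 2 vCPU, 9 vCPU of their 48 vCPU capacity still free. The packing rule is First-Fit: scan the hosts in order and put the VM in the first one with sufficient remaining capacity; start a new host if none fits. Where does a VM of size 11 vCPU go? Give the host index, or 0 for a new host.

Hosts with room: host 2 (14 vCPU), host 3 (15 vCPU).
The first with room is host 2.

2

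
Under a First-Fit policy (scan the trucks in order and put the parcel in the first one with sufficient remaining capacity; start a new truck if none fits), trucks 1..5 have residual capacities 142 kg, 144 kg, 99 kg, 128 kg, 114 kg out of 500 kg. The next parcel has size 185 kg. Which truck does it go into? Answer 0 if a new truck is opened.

No truck has ≥ 185 kg free, so a new truck is opened.

0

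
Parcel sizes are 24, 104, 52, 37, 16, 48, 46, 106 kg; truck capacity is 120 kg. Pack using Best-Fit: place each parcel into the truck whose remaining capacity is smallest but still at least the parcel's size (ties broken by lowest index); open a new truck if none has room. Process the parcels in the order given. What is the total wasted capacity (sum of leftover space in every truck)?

47

24 kg → truck 1 (remaining 96 kg)
104 kg → truck 2 (remaining 16 kg)
52 kg → truck 1 (remaining 44 kg)
37 kg → truck 1 (remaining 7 kg)
16 kg → truck 2 (remaining 0 kg)
48 kg → truck 3 (remaining 72 kg)
46 kg → truck 3 (remaining 26 kg)
106 kg → truck 4 (remaining 14 kg)
4 trucks × 120 kg = 480 kg; used 433 kg; unused 47 kg.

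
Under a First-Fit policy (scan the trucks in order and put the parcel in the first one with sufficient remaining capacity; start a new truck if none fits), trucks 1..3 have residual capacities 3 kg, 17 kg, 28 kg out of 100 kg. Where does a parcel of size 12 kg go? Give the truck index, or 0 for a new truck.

2

Trucks with room: truck 2 (17 kg), truck 3 (28 kg).
The first with room is truck 2.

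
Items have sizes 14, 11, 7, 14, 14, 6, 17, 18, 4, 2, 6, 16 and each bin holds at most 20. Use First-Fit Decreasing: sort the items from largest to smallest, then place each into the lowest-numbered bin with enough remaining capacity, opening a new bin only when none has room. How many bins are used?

7

Sorted descending: 18, 17, 16, 14, 14, 14, 11, 7, 6, 6, 4, 2.
18 → bin 1 (remaining 2)
17 → bin 2 (remaining 3)
16 → bin 3 (remaining 4)
14 → bin 4 (remaining 6)
14 → bin 5 (remaining 6)
14 → bin 6 (remaining 6)
11 → bin 7 (remaining 9)
7 → bin 7 (remaining 2)
6 → bin 4 (remaining 0)
6 → bin 5 (remaining 0)
4 → bin 3 (remaining 0)
2 → bin 1 (remaining 0)
Final bins: [18,2] [17] [16,4] [14,6] [14,6] [14] [11,7].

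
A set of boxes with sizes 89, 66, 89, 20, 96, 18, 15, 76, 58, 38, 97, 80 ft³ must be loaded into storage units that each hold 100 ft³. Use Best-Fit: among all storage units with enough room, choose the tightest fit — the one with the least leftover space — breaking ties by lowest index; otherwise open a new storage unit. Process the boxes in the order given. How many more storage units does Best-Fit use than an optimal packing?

1

Best-Fit: [89] [66,20] [89] [96] [18,15,58] [76] [38] [97] [80] → 9 storage units.
Total size 742 ft³; any packing needs at least ⌈742/100⌉ = 8 storage units.
An optimal packing achieves that bound: [97] [96] [89] [89] [80,20] [76,18] [66,15] [58,38] → 8 storage units.
Excess: 9 − 8 = 1.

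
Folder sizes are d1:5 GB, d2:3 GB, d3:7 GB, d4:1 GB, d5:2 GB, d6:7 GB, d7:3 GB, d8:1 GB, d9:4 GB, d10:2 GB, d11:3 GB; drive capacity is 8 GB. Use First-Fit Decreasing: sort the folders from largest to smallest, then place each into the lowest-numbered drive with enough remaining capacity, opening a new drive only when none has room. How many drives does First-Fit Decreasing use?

Sorted descending: 7, 7, 5, 4, 3, 3, 3, 2, 2, 1, 1.
drive 1: place 7 GB, 1 GB left
drive 2: place 7 GB, 1 GB left
drive 3: place 5 GB, 3 GB left
drive 4: place 4 GB, 4 GB left
drive 3: place 3 GB, 0 GB left
drive 4: place 3 GB, 1 GB left
drive 5: place 3 GB, 5 GB left
drive 5: place 2 GB, 3 GB left
drive 5: place 2 GB, 1 GB left
drive 1: place 1 GB, 0 GB left
drive 2: place 1 GB, 0 GB left
Final drives: [7,1] [7,1] [5,3] [4,3] [3,2,2].

5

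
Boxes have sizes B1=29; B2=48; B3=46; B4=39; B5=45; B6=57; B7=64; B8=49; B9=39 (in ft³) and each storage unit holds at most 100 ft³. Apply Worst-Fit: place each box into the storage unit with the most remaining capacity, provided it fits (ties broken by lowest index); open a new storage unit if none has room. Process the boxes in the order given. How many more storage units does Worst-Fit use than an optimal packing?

0

Worst-Fit: [29,48] [46,39] [45,49] [57,39] [64] → 5 storage units.
Total size 416 ft³; any packing needs at least ⌈416/100⌉ = 5 storage units.
So 5 is already optimal.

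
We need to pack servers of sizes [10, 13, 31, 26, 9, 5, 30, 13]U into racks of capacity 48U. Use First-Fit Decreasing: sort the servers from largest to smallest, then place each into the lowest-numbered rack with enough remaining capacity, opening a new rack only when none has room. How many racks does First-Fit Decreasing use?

Sorted descending: 31, 30, 26, 13, 13, 10, 9, 5.
31U → rack 1 (remaining 17U)
30U → rack 2 (remaining 18U)
26U → rack 3 (remaining 22U)
13U → rack 1 (remaining 4U)
13U → rack 2 (remaining 5U)
10U → rack 3 (remaining 12U)
9U → rack 3 (remaining 3U)
5U → rack 2 (remaining 0U)

3 racks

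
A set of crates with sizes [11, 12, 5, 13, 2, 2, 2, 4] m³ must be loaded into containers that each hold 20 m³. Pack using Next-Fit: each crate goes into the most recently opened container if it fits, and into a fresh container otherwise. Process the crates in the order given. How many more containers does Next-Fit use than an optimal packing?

Next-Fit: [11] [12,5] [13,2,2,2] [4] → 4 containers.
Total size 51 m³; any packing needs at least ⌈51/20⌉ = 3 containers.
An optimal packing achieves that bound: [13,5,2] [12,4,2,2] [11] → 3 containers.
Excess: 4 − 3 = 1.

1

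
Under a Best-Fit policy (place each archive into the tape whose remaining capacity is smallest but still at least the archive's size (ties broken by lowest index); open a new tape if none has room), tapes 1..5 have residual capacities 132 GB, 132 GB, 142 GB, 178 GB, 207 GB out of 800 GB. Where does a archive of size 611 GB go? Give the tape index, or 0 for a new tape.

No tape has ≥ 611 GB free, so a new tape is opened.

0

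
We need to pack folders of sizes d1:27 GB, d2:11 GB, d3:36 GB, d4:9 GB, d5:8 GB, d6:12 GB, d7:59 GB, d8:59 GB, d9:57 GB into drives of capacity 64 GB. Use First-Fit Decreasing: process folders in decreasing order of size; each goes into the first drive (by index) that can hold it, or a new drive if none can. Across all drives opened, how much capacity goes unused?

42

Sorted descending: 59, 59, 57, 36, 27, 12, 11, 9, 8.
drive 1: place 59 GB, 5 GB left
drive 2: place 59 GB, 5 GB left
drive 3: place 57 GB, 7 GB left
drive 4: place 36 GB, 28 GB left
drive 4: place 27 GB, 1 GB left
drive 5: place 12 GB, 52 GB left
drive 5: place 11 GB, 41 GB left
drive 5: place 9 GB, 32 GB left
drive 5: place 8 GB, 24 GB left
5 drives × 64 GB = 320 GB; used 278 GB; unused 42 GB.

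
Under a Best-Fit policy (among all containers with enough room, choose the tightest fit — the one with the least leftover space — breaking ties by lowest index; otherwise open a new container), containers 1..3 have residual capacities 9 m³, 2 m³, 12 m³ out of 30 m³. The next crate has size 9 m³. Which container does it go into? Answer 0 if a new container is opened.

1

Containers with room: container 1 (9 m³), container 3 (12 m³).
Tightest fit is container 1 with 9 m³ free.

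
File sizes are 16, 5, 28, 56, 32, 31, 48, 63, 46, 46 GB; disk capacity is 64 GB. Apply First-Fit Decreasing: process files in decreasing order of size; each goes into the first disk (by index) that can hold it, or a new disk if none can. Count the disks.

Sorted descending: 63, 56, 48, 46, 46, 32, 31, 28, 16, 5.
Put 63 GB in disk 1; 1 GB remain.
Put 56 GB in disk 2; 8 GB remain.
Put 48 GB in disk 3; 16 GB remain.
Put 46 GB in disk 4; 18 GB remain.
Put 46 GB in disk 5; 18 GB remain.
Put 32 GB in disk 6; 32 GB remain.
Put 31 GB in disk 6; 1 GB remain.
Put 28 GB in disk 7; 36 GB remain.
Put 16 GB in disk 3; 0 GB remain.
Put 5 GB in disk 2; 3 GB remain.
Final disks: [63] [56,5] [48,16] [46] [46] [32,31] [28].

7 disks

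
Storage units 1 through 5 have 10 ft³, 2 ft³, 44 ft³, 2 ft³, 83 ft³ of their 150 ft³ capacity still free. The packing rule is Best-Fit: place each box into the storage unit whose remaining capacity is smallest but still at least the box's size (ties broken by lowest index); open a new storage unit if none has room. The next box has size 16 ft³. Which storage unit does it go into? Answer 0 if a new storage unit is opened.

Storage units with room: storage unit 3 (44 ft³), storage unit 5 (83 ft³).
Tightest fit is storage unit 3 with 44 ft³ free.

3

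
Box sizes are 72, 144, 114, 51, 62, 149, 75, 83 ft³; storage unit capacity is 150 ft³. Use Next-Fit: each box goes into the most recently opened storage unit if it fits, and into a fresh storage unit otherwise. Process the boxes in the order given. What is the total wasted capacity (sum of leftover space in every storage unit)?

storage unit 1: place 72 ft³, 78 ft³ left
storage unit 2: place 144 ft³, 6 ft³ left
storage unit 3: place 114 ft³, 36 ft³ left
storage unit 4: place 51 ft³, 99 ft³ left
storage unit 4: place 62 ft³, 37 ft³ left
storage unit 5: place 149 ft³, 1 ft³ left
storage unit 6: place 75 ft³, 75 ft³ left
storage unit 7: place 83 ft³, 67 ft³ left
7 storage units × 150 ft³ = 1050 ft³; used 750 ft³; unused 300 ft³.

300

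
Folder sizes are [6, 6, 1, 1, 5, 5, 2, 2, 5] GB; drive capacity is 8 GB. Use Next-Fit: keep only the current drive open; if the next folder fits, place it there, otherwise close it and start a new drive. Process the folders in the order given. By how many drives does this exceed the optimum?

0

Next-Fit: [6] [6,1,1] [5] [5,2] [2,5] → 5 drives.
Total size 33 GB; any packing needs at least ⌈33/8⌉ = 5 drives.
So 5 is already optimal.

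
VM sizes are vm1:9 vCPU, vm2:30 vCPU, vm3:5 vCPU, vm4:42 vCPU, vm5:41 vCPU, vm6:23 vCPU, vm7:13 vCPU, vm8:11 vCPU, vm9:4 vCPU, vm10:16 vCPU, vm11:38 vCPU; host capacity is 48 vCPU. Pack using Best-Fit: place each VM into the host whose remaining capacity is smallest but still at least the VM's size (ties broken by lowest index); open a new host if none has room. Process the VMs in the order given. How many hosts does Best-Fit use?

6 hosts

host 1: place vm1 (9 vCPU), 39 vCPU left
host 1: place vm2 (30 vCPU), 9 vCPU left
host 1: place vm3 (5 vCPU), 4 vCPU left
host 2: place vm4 (42 vCPU), 6 vCPU left
host 3: place vm5 (41 vCPU), 7 vCPU left
host 4: place vm6 (23 vCPU), 25 vCPU left
host 4: place vm7 (13 vCPU), 12 vCPU left
host 4: place vm8 (11 vCPU), 1 vCPU left
host 1: place vm9 (4 vCPU), 0 vCPU left
host 5: place vm10 (16 vCPU), 32 vCPU left
host 6: place vm11 (38 vCPU), 10 vCPU left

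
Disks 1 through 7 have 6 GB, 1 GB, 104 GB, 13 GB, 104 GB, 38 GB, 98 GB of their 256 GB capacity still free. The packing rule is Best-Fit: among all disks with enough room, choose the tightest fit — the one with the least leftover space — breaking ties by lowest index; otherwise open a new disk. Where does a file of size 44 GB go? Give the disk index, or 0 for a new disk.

Disks with room: disk 3 (104 GB), disk 5 (104 GB), disk 7 (98 GB).
Tightest fit is disk 7 with 98 GB free.

7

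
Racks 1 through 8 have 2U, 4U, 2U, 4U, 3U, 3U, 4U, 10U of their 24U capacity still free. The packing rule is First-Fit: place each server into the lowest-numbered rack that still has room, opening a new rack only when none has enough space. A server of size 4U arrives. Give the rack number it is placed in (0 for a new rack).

2

Racks with room: rack 2 (4U), rack 4 (4U), rack 7 (4U), rack 8 (10U).
The first with room is rack 2.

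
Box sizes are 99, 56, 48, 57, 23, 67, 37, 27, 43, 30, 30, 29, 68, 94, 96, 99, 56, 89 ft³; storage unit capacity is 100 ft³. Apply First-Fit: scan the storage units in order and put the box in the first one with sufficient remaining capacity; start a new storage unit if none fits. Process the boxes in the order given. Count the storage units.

storage unit 1: place 99 ft³, 1 ft³ left
storage unit 2: place 56 ft³, 44 ft³ left
storage unit 3: place 48 ft³, 52 ft³ left
storage unit 4: place 57 ft³, 43 ft³ left
storage unit 2: place 23 ft³, 21 ft³ left
storage unit 5: place 67 ft³, 33 ft³ left
storage unit 3: place 37 ft³, 15 ft³ left
storage unit 4: place 27 ft³, 16 ft³ left
storage unit 6: place 43 ft³, 57 ft³ left
storage unit 5: place 30 ft³, 3 ft³ left
storage unit 6: place 30 ft³, 27 ft³ left
storage unit 7: place 29 ft³, 71 ft³ left
storage unit 7: place 68 ft³, 3 ft³ left
storage unit 8: place 94 ft³, 6 ft³ left
storage unit 9: place 96 ft³, 4 ft³ left
storage unit 10: place 99 ft³, 1 ft³ left
storage unit 11: place 56 ft³, 44 ft³ left
storage unit 12: place 89 ft³, 11 ft³ left
Final storage units: [99] [56,23] [48,37] [57,27] [67,30] [43,30] [29,68] [94] [96] [99] [56] [89].

12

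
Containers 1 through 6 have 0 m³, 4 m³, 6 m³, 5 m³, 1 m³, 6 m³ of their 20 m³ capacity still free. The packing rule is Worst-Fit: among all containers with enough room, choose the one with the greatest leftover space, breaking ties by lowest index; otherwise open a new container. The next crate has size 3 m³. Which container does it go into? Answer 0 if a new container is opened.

Containers with room: container 2 (4 m³), container 3 (6 m³), container 4 (5 m³), container 6 (6 m³).
Most room is container 3 with 6 m³ free.

3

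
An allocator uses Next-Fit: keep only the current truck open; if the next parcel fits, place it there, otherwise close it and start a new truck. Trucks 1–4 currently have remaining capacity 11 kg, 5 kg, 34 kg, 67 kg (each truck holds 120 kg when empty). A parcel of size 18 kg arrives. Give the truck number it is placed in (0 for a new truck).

Next-Fit only looks at truck 4, which has 67 kg free.
18 kg fits there.

4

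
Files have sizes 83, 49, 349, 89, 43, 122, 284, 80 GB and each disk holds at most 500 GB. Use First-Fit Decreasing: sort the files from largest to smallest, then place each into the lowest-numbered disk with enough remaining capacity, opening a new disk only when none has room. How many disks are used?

3

Sorted descending: 349, 284, 122, 89, 83, 80, 49, 43.
349 GB → disk 1 (remaining 151 GB)
284 GB → disk 2 (remaining 216 GB)
122 GB → disk 1 (remaining 29 GB)
89 GB → disk 2 (remaining 127 GB)
83 GB → disk 2 (remaining 44 GB)
80 GB → disk 3 (remaining 420 GB)
49 GB → disk 3 (remaining 371 GB)
43 GB → disk 2 (remaining 1 GB)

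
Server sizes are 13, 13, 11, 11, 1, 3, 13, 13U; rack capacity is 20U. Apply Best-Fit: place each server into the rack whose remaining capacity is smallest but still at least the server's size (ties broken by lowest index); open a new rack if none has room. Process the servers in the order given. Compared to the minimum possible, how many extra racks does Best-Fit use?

0

Best-Fit: [13,1,3] [13] [11] [11] [13] [13] → 6 racks.
6 servers exceed 10U (half the capacity), and no two of those can share a rack, so at least 6 racks are needed.
So 6 is already optimal.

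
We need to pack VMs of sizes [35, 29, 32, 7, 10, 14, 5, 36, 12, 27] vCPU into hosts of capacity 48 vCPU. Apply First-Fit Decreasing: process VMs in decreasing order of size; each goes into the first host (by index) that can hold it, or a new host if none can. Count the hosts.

5

Sorted descending: 36, 35, 32, 29, 27, 14, 12, 10, 7, 5.
host 1: place 36 vCPU, 12 vCPU left
host 2: place 35 vCPU, 13 vCPU left
host 3: place 32 vCPU, 16 vCPU left
host 4: place 29 vCPU, 19 vCPU left
host 5: place 27 vCPU, 21 vCPU left
host 3: place 14 vCPU, 2 vCPU left
host 1: place 12 vCPU, 0 vCPU left
host 2: place 10 vCPU, 3 vCPU left
host 4: place 7 vCPU, 12 vCPU left
host 4: place 5 vCPU, 7 vCPU left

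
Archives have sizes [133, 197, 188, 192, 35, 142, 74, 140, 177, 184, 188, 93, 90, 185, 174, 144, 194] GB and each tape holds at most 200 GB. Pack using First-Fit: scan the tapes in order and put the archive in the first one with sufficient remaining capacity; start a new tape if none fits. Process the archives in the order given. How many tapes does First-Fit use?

15 tapes

133 GB → tape 1 (remaining 67 GB)
197 GB → tape 2 (remaining 3 GB)
188 GB → tape 3 (remaining 12 GB)
192 GB → tape 4 (remaining 8 GB)
35 GB → tape 1 (remaining 32 GB)
142 GB → tape 5 (remaining 58 GB)
74 GB → tape 6 (remaining 126 GB)
140 GB → tape 7 (remaining 60 GB)
177 GB → tape 8 (remaining 23 GB)
184 GB → tape 9 (remaining 16 GB)
188 GB → tape 10 (remaining 12 GB)
93 GB → tape 6 (remaining 33 GB)
90 GB → tape 11 (remaining 110 GB)
185 GB → tape 12 (remaining 15 GB)
174 GB → tape 13 (remaining 26 GB)
144 GB → tape 14 (remaining 56 GB)
194 GB → tape 15 (remaining 6 GB)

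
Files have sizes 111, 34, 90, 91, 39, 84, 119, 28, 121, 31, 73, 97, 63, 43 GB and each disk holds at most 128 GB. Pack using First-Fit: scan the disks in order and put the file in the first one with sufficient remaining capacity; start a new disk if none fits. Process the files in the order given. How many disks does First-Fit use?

9

111 GB → disk 1 (remaining 17 GB)
34 GB → disk 2 (remaining 94 GB)
90 GB → disk 2 (remaining 4 GB)
91 GB → disk 3 (remaining 37 GB)
39 GB → disk 4 (remaining 89 GB)
84 GB → disk 4 (remaining 5 GB)
119 GB → disk 5 (remaining 9 GB)
28 GB → disk 3 (remaining 9 GB)
121 GB → disk 6 (remaining 7 GB)
31 GB → disk 7 (remaining 97 GB)
73 GB → disk 7 (remaining 24 GB)
97 GB → disk 8 (remaining 31 GB)
63 GB → disk 9 (remaining 65 GB)
43 GB → disk 9 (remaining 22 GB)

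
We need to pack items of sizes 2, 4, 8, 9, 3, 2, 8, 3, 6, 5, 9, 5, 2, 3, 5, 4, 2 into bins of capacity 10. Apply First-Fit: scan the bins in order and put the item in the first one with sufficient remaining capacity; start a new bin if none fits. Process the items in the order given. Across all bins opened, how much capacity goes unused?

10

Put 2 in bin 1; 8 remain.
Put 4 in bin 1; 4 remain.
Put 8 in bin 2; 2 remain.
Put 9 in bin 3; 1 remain.
Put 3 in bin 1; 1 remain.
Put 2 in bin 2; 0 remain.
Put 8 in bin 4; 2 remain.
Put 3 in bin 5; 7 remain.
Put 6 in bin 5; 1 remain.
Put 5 in bin 6; 5 remain.
Put 9 in bin 7; 1 remain.
Put 5 in bin 6; 0 remain.
Put 2 in bin 4; 0 remain.
Put 3 in bin 8; 7 remain.
Put 5 in bin 8; 2 remain.
Put 4 in bin 9; 6 remain.
Put 2 in bin 8; 0 remain.
9 bins × 10 = 90; used 80; unused 10.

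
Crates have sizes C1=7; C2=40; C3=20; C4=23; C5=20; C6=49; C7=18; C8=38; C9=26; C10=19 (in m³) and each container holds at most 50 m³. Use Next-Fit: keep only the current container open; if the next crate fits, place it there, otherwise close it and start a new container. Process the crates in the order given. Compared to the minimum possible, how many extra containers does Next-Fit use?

Next-Fit: [7,40] [20,23] [20] [49] [18] [38] [26,19] → 7 containers.
Total size 260 m³; any packing needs at least ⌈260/50⌉ = 6 containers.
An optimal packing achieves that bound: [49] [40,7] [38] [26,23] [20,20] [19,18] → 6 containers.
Excess: 7 − 6 = 1.

1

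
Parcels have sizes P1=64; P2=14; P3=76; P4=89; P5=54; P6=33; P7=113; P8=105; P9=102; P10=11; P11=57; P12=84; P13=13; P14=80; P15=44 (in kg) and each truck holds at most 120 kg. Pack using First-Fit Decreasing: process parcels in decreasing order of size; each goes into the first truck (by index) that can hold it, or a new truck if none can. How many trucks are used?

Sorted descending: 113, 105, 102, 89, 84, 80, 76, 64, 57, 54, 44, 33, 14, 13, 11.
Put 113 kg in truck 1; 7 kg remain.
Put 105 kg in truck 2; 15 kg remain.
Put 102 kg in truck 3; 18 kg remain.
Put 89 kg in truck 4; 31 kg remain.
Put 84 kg in truck 5; 36 kg remain.
Put 80 kg in truck 6; 40 kg remain.
Put 76 kg in truck 7; 44 kg remain.
Put 64 kg in truck 8; 56 kg remain.
Put 57 kg in truck 9; 63 kg remain.
Put 54 kg in truck 8; 2 kg remain.
Put 44 kg in truck 7; 0 kg remain.
Put 33 kg in truck 5; 3 kg remain.
Put 14 kg in truck 2; 1 kg remain.
Put 13 kg in truck 3; 5 kg remain.
Put 11 kg in truck 4; 20 kg remain.

9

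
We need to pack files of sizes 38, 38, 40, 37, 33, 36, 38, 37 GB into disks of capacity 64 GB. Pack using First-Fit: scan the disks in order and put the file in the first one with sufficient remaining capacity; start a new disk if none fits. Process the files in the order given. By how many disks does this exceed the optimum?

First-Fit: [38] [38] [40] [37] [33] [36] [38] [37] → 8 disks.
8 files exceed 32 GB (half the capacity), and no two of those can share a disk, so at least 8 disks are needed.
So 8 is already optimal.

0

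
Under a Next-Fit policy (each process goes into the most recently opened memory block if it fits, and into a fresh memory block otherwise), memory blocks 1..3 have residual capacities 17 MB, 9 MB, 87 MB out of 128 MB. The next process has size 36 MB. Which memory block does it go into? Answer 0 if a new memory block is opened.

Next-Fit only looks at memory block 3, which has 87 MB free.
36 MB fits there.

3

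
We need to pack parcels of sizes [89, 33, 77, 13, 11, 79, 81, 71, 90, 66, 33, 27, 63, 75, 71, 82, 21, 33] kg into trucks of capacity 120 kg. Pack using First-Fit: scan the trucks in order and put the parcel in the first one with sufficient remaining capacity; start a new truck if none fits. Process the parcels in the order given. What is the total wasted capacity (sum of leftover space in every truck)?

89 kg → truck 1 (remaining 31 kg)
33 kg → truck 2 (remaining 87 kg)
77 kg → truck 2 (remaining 10 kg)
13 kg → truck 1 (remaining 18 kg)
11 kg → truck 1 (remaining 7 kg)
79 kg → truck 3 (remaining 41 kg)
81 kg → truck 4 (remaining 39 kg)
71 kg → truck 5 (remaining 49 kg)
90 kg → truck 6 (remaining 30 kg)
66 kg → truck 7 (remaining 54 kg)
33 kg → truck 3 (remaining 8 kg)
27 kg → truck 4 (remaining 12 kg)
63 kg → truck 8 (remaining 57 kg)
75 kg → truck 9 (remaining 45 kg)
71 kg → truck 10 (remaining 49 kg)
82 kg → truck 11 (remaining 38 kg)
21 kg → truck 5 (remaining 28 kg)
33 kg → truck 7 (remaining 21 kg)
11 trucks × 120 kg = 1320 kg; used 1015 kg; unused 305 kg.

305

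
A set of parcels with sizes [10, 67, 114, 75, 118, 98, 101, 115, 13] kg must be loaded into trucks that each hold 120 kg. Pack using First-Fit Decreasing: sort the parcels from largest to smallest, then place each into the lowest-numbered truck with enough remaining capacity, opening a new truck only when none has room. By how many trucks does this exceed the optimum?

First-Fit Decreasing: [118] [115] [114] [101,13] [98,10] [75] [67] → 7 trucks.
7 parcels exceed 60 kg (half the capacity), and no two of those can share a truck, so at least 7 trucks are needed.
So 7 is already optimal.

0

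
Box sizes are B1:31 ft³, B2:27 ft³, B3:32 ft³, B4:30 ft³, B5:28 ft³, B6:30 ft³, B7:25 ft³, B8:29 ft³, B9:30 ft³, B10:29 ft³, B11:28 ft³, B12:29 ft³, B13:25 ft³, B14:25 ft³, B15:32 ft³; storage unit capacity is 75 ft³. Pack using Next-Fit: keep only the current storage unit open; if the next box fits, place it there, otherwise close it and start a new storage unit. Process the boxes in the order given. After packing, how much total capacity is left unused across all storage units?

Put B1 (31 ft³) in storage unit 1; 44 ft³ remain.
Put B2 (27 ft³) in storage unit 1; 17 ft³ remain.
Put B3 (32 ft³) in storage unit 2; 43 ft³ remain.
Put B4 (30 ft³) in storage unit 2; 13 ft³ remain.
Put B5 (28 ft³) in storage unit 3; 47 ft³ remain.
Put B6 (30 ft³) in storage unit 3; 17 ft³ remain.
Put B7 (25 ft³) in storage unit 4; 50 ft³ remain.
Put B8 (29 ft³) in storage unit 4; 21 ft³ remain.
Put B9 (30 ft³) in storage unit 5; 45 ft³ remain.
Put B10 (29 ft³) in storage unit 5; 16 ft³ remain.
Put B11 (28 ft³) in storage unit 6; 47 ft³ remain.
Put B12 (29 ft³) in storage unit 6; 18 ft³ remain.
Put B13 (25 ft³) in storage unit 7; 50 ft³ remain.
Put B14 (25 ft³) in storage unit 7; 25 ft³ remain.
Put B15 (32 ft³) in storage unit 8; 43 ft³ remain.
8 storage units × 75 ft³ = 600 ft³; used 430 ft³; unused 170 ft³.

170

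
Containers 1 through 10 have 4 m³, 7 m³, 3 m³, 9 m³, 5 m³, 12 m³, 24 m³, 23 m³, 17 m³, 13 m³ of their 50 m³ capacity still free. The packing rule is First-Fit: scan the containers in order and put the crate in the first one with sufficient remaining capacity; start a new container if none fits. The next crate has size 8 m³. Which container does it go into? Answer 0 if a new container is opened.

4

Containers with room: container 4 (9 m³), container 6 (12 m³), container 7 (24 m³), container 8 (23 m³), container 9 (17 m³), container 10 (13 m³).
The first with room is container 4.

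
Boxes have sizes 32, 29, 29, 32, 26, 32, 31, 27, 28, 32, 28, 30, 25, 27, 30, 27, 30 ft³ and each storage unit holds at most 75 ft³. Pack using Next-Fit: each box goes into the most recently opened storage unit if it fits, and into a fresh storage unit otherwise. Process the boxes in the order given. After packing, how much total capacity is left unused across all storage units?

180

32 ft³ → storage unit 1 (remaining 43 ft³)
29 ft³ → storage unit 1 (remaining 14 ft³)
29 ft³ → storage unit 2 (remaining 46 ft³)
32 ft³ → storage unit 2 (remaining 14 ft³)
26 ft³ → storage unit 3 (remaining 49 ft³)
32 ft³ → storage unit 3 (remaining 17 ft³)
31 ft³ → storage unit 4 (remaining 44 ft³)
27 ft³ → storage unit 4 (remaining 17 ft³)
28 ft³ → storage unit 5 (remaining 47 ft³)
32 ft³ → storage unit 5 (remaining 15 ft³)
28 ft³ → storage unit 6 (remaining 47 ft³)
30 ft³ → storage unit 6 (remaining 17 ft³)
25 ft³ → storage unit 7 (remaining 50 ft³)
27 ft³ → storage unit 7 (remaining 23 ft³)
30 ft³ → storage unit 8 (remaining 45 ft³)
27 ft³ → storage unit 8 (remaining 18 ft³)
30 ft³ → storage unit 9 (remaining 45 ft³)
9 storage units × 75 ft³ = 675 ft³; used 495 ft³; unused 180 ft³.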